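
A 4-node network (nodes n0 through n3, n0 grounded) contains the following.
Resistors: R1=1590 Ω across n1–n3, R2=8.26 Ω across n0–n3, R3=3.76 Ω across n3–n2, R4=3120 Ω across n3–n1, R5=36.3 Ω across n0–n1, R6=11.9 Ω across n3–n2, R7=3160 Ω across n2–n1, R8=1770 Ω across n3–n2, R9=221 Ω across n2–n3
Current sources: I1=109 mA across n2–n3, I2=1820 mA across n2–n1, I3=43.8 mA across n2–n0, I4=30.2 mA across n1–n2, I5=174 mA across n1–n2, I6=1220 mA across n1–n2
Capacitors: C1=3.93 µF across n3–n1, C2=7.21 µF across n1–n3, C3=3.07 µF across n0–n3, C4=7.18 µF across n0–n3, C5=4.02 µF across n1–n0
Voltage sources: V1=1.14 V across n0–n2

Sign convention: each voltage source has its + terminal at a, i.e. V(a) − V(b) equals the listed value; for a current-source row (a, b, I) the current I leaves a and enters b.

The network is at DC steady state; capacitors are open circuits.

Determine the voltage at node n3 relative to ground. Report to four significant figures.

Apply KCL at each of the 3 non-ground nodes and solve the resulting linear system.
Node n1: branches {R1, C1, R4, C2, R5, I2, R7, C5, I4, I5, I6} → V_1 = 13.70
Node n2: branches {I1, R3, I2, R6, I3, R7, I4, I5, R8, R9, I6, V1} → V_2 = -1.140
Node n3: branches {R1, R2, I1, R3, C1, R4, C2, R6, C3, C4, R8, R9} → V_3 = -0.5927
Source currents: i(V1)=0.3496

-0.5927 V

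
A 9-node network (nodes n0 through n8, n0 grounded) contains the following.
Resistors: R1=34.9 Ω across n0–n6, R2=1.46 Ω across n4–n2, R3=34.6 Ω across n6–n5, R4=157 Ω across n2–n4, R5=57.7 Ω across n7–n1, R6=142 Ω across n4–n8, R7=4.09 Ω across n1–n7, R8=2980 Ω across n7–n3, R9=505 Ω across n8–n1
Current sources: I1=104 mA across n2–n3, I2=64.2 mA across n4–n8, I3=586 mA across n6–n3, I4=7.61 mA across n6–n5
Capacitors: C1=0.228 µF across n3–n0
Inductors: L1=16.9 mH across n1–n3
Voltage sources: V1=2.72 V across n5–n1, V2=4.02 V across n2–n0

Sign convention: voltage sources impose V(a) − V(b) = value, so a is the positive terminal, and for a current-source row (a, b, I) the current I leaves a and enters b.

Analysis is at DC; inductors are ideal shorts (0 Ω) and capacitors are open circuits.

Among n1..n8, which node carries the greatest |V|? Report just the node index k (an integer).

5

MNA unknowns: 8 node voltages V₁..V_8 plus 3 source currents (L1, V1, V2)
R1: Y=0.02865 on G[0,6]
R2: Y=0.6849 on G[4,2]
I1: z[2]−=0.104, z[3]+=0.104
R3: Y=0.02890 on G[6,5]
R4: Y=0.006369 on G[2,4]
I2: z[4]−=0.0642, z[8]+=0.0642
C1: Y=0.000 on G[3,0]
L1: row V1−V3=0, i_L1 at 1,3
R5: Y=0.01733 on G[7,1]
I3: z[6]−=0.586, z[3]+=0.586
I4: z[6]−=0.00761, z[5]+=0.00761
R6: Y=0.007042 on G[4,8]
R7: Y=0.2445 on G[1,7]
R8: Y=0.0003356 on G[7,3]
R9: Y=0.001980 on G[8,1]
V1: row V5−V1=2.72, i_V1 at 5,1
V2: row V2−V0=4.02, i_V2 at 2,0
solve → V1=23.89, V2=4.020, V3=23.89, V4=4.044, V5=26.61, V6=3.051, V7=23.89, V8=15.52
aux → i_L1=-0.6900, i_V1=-0.6734, i_V2=-0.08741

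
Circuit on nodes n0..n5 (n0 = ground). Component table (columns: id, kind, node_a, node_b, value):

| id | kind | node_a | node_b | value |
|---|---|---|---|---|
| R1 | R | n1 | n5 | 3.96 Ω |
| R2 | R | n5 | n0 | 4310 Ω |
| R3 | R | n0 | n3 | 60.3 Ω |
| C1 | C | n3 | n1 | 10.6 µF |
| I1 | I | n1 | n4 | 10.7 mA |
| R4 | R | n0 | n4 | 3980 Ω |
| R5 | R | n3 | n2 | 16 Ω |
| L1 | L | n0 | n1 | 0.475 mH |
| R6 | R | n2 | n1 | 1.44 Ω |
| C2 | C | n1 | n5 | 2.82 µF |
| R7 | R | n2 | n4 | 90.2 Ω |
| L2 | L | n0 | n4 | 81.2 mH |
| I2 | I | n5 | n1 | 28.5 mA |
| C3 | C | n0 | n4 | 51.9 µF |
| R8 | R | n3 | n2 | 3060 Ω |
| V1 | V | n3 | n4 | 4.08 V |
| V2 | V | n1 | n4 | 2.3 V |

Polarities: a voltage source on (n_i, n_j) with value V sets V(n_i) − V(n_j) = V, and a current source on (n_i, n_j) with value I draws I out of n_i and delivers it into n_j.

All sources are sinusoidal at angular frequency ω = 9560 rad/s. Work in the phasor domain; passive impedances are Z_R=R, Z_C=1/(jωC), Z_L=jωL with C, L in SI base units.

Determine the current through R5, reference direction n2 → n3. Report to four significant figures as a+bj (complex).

Apply KCL at each of the 5 non-ground nodes and solve the resulting linear system.
Node n1: branches {R1, C1, I1, L1, R6, C2, I2, V2} → V_1 = 4.122+0.3614j
Node n2: branches {R5, R6, R7, R8} → V_2 = 4.234+0.3614j
Node n3: branches {R3, C1, R5, R8, V1} → V_3 = 5.902+0.3614j
Node n4: branches {I1, R4, R7, L2, C3, V1, V2} → V_4 = 1.822+0.3614j
Node n5: branches {R1, R2, C2, I2} → V_5 = 4.006+0.3733j
Source currents: i(V1)=-0.2026-0.1864j, i(V2)=-0.01318+1.088j

-0.1042+0.000j A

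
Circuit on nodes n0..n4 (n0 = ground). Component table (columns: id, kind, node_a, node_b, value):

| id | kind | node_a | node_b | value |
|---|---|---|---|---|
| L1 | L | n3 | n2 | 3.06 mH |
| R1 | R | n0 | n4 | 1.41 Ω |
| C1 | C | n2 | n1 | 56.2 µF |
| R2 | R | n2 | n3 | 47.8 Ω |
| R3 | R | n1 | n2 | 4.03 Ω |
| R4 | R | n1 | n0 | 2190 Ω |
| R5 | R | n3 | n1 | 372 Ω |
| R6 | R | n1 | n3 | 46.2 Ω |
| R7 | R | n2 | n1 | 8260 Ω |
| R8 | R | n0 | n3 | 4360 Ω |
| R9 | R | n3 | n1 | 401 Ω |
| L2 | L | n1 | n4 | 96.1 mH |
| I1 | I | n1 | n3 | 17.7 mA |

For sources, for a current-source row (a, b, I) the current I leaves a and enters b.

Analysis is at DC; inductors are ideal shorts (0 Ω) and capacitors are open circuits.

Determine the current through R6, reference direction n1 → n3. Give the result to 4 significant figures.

-0.001392 A

MNA unknowns: 4 node voltages V₁..V_4 plus 2 source currents (L1, L2)
L1: row V3−V2=0, i_L1 at 3,2
R1: Y=0.7092 on G[0,4]
C1: Y=0.000 on G[2,1]
R2: Y=0.02092 on G[2,3]
R3: Y=0.2481 on G[1,2]
R4: Y=0.0004566 on G[1,0]
R5: Y=0.002688 on G[3,1]
R6: Y=0.02165 on G[1,3]
R7: Y=0.0001211 on G[2,1]
R8: Y=0.0002294 on G[0,3]
R9: Y=0.002494 on G[3,1]
L2: row V1−V4=0, i_L2 at 1,4
I1: z[1]−=0.0177, z[3]+=0.0177
solve → V1=-2.077e-05, V2=0.06427, V3=0.06427, V4=-2.077e-05
aux → i_L1=0.01596, i_L2=-1.473e-05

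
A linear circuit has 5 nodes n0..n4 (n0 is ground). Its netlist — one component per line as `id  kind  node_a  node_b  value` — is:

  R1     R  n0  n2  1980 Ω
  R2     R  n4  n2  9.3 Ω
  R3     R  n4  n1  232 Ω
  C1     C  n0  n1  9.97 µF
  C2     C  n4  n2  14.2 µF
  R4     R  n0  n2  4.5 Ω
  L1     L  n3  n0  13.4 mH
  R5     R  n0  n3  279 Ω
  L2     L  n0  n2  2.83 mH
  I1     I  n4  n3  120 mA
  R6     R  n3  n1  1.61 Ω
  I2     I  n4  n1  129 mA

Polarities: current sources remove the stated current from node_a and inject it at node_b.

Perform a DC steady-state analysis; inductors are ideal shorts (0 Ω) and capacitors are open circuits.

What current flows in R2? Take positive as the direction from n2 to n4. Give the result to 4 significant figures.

0.2386 A

Element admittances at DC:
  Y(R1) = 0.0005051 S between n0,n2
  Y(R2) = 0.1075 S between n4,n2
  Y(R3) = 0.004310 S between n4,n1
  Y(C1) = 0.000 S between n0,n1
  Y(C2) = 0.000 S between n4,n2
  Y(R4) = 0.2222 S between n0,n2
  L1: short n3↔n0 (DC inductor)
  Y(R5) = 0.003584 S between n0,n3
  L2: short n0↔n2 (DC inductor)
  I1: injects 0.12 A into n3 (from n4)
  Y(R6) = 0.6211 S between n3,n1
  I2: injects 0.129 A into n1 (from n4)
Assemble and solve the 6×6 MNA system:
  V(n1)=0.1910  V(n2)=0.000  V(n3)=0.000  V(n4)=-2.219
  i(L1)=0.2386  i(L2)=0.2386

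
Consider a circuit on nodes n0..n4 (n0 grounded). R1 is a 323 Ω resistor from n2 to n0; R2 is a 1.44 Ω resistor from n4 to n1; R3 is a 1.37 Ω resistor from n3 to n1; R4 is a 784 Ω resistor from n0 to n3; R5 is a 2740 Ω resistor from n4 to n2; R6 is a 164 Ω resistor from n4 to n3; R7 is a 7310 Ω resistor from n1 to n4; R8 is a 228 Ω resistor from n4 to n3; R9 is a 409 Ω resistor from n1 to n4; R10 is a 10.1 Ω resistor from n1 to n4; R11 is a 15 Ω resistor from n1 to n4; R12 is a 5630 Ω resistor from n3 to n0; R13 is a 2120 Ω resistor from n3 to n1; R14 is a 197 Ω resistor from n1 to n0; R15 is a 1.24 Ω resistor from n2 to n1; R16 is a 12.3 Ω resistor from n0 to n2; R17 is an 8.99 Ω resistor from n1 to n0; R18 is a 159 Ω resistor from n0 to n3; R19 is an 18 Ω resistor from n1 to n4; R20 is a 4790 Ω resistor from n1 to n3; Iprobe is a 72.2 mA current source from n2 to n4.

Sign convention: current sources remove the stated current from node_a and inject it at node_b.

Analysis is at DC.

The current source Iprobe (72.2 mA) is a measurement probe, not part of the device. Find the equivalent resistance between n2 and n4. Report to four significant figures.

Element admittances at DC:
  Y(R1) = 0.003096 S between n2,n0
  Y(R2) = 0.6944 S between n4,n1
  Y(R3) = 0.7299 S between n3,n1
  Y(R4) = 0.001276 S between n0,n3
  Y(R5) = 0.0003650 S between n4,n2
  Y(R6) = 0.006098 S between n4,n3
  Y(R7) = 0.0001368 S between n1,n4
  Y(R8) = 0.004386 S between n4,n3
  Y(R9) = 0.002445 S between n1,n4
  Y(R10) = 0.09901 S between n1,n4
  Y(R11) = 0.06667 S between n1,n4
  Y(R12) = 0.0001776 S between n3,n0
  Y(R13) = 0.0004717 S between n3,n1
  Y(R14) = 0.005076 S between n1,n0
  Y(R15) = 0.8065 S between n2,n1
  Y(R16) = 0.08130 S between n0,n2
  Y(R17) = 0.1112 S between n1,n0
  Y(R18) = 0.006289 S between n0,n3
  Y(R19) = 0.05556 S between n1,n4
  Y(R20) = 0.0002088 S between n1,n3
  Iprobe: injects 0.0722 A into n4 (from n2)
Assemble and solve the 4×4 MNA system:
  V(n1)=0.03407  V(n2)=-0.05014  V(n3)=0.03480  V(n4)=0.1118

R_eq = 2.242 Ω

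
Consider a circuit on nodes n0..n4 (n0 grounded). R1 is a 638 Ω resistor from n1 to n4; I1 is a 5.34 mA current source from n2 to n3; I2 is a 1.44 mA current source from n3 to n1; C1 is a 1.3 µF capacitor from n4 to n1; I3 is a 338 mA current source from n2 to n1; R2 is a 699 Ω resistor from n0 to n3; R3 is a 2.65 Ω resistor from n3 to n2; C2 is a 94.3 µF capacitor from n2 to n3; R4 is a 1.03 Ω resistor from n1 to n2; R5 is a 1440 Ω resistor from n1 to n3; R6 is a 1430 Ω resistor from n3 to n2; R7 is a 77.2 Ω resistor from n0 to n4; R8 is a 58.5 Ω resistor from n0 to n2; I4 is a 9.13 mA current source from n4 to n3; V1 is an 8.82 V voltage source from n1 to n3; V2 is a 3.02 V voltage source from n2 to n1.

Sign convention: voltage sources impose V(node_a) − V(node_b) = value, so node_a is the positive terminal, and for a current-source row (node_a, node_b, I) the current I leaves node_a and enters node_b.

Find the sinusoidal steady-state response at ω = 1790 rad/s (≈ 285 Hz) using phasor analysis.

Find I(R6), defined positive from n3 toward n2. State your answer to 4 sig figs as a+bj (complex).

Apply KCL at each of the 4 non-ground nodes and solve the resulting linear system.
Node n1: branches {R1, I2, C1, I3, R4, R5, V1, V2} → V_1 = -1.530+0.07374j
Node n2: branches {I1, I3, R3, C2, R4, R6, R8, V2} → V_2 = 1.490+0.07374j
Node n3: branches {I1, I2, R2, R3, C2, R5, R6, I4, V1} → V_3 = -10.35+0.07374j
Node n4: branches {R1, C1, R7, I4} → V_4 = -0.8227-0.1055j
Source currents: i(V1)=-4.510-1.998j, i(V2)=-7.777-2.000j

-0.008280+0.000j A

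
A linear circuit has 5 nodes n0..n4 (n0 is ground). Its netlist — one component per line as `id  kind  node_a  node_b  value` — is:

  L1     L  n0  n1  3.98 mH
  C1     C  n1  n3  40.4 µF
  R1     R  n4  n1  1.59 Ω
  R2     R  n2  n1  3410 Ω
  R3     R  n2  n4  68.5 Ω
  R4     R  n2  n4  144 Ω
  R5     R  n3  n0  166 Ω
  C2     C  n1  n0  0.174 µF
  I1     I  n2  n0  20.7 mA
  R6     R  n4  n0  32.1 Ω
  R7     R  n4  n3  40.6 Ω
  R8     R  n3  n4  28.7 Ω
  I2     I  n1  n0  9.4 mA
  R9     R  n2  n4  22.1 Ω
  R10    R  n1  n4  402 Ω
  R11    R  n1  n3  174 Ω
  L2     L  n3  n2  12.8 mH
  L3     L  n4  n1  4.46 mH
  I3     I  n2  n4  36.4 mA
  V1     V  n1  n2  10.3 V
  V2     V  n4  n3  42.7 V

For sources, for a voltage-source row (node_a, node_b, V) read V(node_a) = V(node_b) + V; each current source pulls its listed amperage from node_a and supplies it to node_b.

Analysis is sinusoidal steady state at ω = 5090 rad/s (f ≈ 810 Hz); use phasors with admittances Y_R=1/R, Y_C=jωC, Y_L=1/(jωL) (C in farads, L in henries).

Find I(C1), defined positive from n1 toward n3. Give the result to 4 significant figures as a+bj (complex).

Apply KCL at each of the 4 non-ground nodes and solve the resulting linear system.
Node n1: branches {L1, C1, R1, R2, C2, I2, R10, R11, L3, V1} → V_1 = 6.955-1.884j
Node n2: branches {R2, R3, R4, I1, R9, L2, I3, V1} → V_2 = -3.345-1.884j
Node n3: branches {C1, R5, R7, R8, R11, L2, V2} → V_3 = -34.13+9.069j
Node n4: branches {R1, R3, R4, R6, R7, R8, R9, R10, L3, I3, V2} → V_4 = 8.566+9.069j
Source currents: i(V1)=-0.9096-1.204j, i(V2)=-5.066-7.859j

2.252+8.449j A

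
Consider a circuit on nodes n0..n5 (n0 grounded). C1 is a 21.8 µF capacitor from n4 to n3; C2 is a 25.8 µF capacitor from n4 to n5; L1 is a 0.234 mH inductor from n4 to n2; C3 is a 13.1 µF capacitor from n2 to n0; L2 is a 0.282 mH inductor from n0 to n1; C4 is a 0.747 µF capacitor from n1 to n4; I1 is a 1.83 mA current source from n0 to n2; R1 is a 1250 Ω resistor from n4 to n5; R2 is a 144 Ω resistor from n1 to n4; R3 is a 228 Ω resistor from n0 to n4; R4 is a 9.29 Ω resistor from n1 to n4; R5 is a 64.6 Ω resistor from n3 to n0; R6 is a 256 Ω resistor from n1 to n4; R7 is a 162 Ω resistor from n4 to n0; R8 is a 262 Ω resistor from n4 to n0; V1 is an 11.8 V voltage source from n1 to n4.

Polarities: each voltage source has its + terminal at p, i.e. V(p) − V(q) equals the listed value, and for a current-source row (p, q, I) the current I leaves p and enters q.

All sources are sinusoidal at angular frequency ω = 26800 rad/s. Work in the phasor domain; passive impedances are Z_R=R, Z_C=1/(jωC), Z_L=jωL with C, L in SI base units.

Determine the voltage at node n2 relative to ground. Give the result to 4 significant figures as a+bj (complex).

3.049-0.2211j V

MNA unknowns: 5 node voltages V₁..V_5 plus 1 source current (V1)
C1: Y=0.000+0.5842j on G[4,3]
C2: Y=0.000+0.6914j on G[4,5]
L1: Y=0.000-0.1595j on G[4,2]
C3: Y=0.000+0.3511j on G[2,0]
L2: Y=0.000-0.1323j on G[0,1]
C4: Y=0.000+0.02002j on G[1,4]
I1: z[0]−=0.00183, z[2]+=0.00183
R1: Y=0.0008000+0.000j on G[4,5]
R2: Y=0.006944+0.000j on G[1,4]
R3: Y=0.004386+0.000j on G[0,4]
R4: Y=0.1076+0.000j on G[1,4]
R5: Y=0.01548+0.000j on G[3,0]
R6: Y=0.003906+0.000j on G[1,4]
R7: Y=0.006173+0.000j on G[4,0]
R8: Y=0.003817+0.000j on G[4,0]
V1: row V1−V4=11.8, i_V1 at 1,4
solve → V1=8.136+0.2543j, V2=3.049-0.2211j, V3=-3.668+0.1571j, V4=-3.664+0.2543j, V5=-3.664+0.2543j
aux → i_V1=-1.432+0.8403j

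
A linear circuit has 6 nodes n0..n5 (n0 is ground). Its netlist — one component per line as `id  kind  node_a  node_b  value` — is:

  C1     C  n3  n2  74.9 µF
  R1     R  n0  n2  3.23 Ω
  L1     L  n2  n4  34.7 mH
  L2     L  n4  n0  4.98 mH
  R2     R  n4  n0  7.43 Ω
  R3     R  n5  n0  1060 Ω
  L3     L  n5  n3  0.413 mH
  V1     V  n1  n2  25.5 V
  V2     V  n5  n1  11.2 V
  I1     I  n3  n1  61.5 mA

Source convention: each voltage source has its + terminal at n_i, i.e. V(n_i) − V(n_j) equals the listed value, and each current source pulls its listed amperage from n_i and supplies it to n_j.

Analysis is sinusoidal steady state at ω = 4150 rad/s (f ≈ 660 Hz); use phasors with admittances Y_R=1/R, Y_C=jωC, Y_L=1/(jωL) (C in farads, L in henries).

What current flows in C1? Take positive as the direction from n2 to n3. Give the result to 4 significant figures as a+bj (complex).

-0.07012-24.41j A

Apply KCL at each of the 5 non-ground nodes and solve the resulting linear system.
Node n1: branches {V1, V2, I1} → V_1 = 25.39-0.002442j
Node n2: branches {C1, R1, L1, V1} → V_2 = -0.1113-0.002442j
Node n3: branches {C1, L3, I1} → V_3 = 78.43-0.2280j
Node n4: branches {L1, L2, R2} → V_4 = -0.002128+0.004869j
Node n5: branches {R3, L3, V2} → V_5 = 36.59-0.002442j
Source currents: i(V1)=-0.1046-24.41j, i(V2)=-0.1661-24.41j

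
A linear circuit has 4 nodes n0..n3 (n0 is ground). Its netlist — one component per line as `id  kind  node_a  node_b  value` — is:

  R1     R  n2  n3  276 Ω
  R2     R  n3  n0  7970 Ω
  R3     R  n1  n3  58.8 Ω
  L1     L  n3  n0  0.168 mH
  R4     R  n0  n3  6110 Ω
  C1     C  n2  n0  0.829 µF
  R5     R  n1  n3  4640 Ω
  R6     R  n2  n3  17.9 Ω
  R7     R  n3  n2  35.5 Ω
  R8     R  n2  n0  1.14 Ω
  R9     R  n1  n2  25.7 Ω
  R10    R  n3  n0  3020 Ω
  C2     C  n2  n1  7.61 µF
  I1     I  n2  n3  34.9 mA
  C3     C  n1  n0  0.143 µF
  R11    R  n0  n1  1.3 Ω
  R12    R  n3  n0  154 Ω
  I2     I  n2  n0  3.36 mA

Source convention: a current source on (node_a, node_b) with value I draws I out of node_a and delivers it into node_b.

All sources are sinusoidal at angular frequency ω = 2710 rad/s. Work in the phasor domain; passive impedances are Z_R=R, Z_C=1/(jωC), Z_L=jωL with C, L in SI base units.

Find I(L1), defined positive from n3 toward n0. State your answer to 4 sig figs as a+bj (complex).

Apply KCL at each of the 3 non-ground nodes and solve the resulting linear system.
Node n1: branches {R3, R5, R9, C2, C3, R11} → V_1 = -0.001846-0.0005084j
Node n2: branches {R1, C1, R6, R7, R8, R9, C2, I1, I2} → V_2 = -0.03807+0.002061j
Node n3: branches {R1, R2, R3, L1, R4, R5, R6, R7, R10, I1, R12} → V_3 = 0.0006520+0.01432j

0.03146-0.001432j A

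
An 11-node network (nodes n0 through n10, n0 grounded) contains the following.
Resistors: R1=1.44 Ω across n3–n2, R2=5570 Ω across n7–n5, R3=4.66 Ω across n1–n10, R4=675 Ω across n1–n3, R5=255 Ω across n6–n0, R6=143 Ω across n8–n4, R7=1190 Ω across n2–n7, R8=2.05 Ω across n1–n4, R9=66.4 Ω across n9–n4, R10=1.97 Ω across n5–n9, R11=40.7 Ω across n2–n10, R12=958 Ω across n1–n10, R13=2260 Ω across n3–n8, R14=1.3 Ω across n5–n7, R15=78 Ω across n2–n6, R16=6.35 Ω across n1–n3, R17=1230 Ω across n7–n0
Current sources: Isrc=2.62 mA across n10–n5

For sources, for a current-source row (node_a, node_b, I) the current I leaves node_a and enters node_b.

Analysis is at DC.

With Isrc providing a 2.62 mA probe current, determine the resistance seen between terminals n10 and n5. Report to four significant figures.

R_eq = 67.95 Ω

Apply KCL at each of the 10 non-ground nodes and solve the resulting linear system.
Node n1: branches {R3, R4, R8, R12, R16} → V_1 = -0.03543
Node n2: branches {R1, R7, R11, R15} → V_2 = -0.03556
Node n3: branches {R1, R4, R13, R16} → V_3 = -0.03553
Node n4: branches {R6, R8, R9} → V_4 = -0.03057
Node n5: branches {R2, R10, R14, Isrc} → V_5 = 0.1317
Node n6: branches {R5, R15} → V_6 = -0.02723
Node n7: branches {R2, R7, R14, R17} → V_7 = 0.1313
Node n8: branches {R6, R13} → V_8 = -0.03087
Node n9: branches {R9, R10} → V_9 = 0.1270
Node n10: branches {R3, R11, R12, Isrc} → V_10 = -0.04635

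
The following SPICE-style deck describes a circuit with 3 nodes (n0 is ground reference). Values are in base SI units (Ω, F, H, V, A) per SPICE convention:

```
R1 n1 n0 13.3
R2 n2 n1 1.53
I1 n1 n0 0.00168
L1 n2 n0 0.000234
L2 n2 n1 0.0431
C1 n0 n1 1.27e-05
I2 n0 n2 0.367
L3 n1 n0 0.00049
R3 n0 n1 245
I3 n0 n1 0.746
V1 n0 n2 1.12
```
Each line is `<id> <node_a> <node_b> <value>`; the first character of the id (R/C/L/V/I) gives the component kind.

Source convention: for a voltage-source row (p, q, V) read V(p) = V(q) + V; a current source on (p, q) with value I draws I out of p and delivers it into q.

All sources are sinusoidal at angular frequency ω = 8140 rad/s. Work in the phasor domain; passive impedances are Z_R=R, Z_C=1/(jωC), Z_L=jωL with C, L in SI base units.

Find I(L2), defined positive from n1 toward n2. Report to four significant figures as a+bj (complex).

2.132e-05-0.003236j A

MNA unknowns: 2 node voltages V₁..V_2 plus 1 source current (V1)
R1: Y=0.07519+0.000j on G[1,0]
R2: Y=0.6536+0.000j on G[2,1]
I1: z[1]−=0.00168, z[0]+=0.00168
L1: Y=0.000-0.5250j on G[2,0]
L2: Y=0.000-0.002850j on G[2,1]
C1: Y=0.000+0.1034j on G[0,1]
I2: z[0]−=0.367, z[2]+=0.367
L3: Y=0.000-0.2507j on G[1,0]
R3: Y=0.004082+0.000j on G[0,1]
I3: z[0]−=0.746, z[1]+=0.746
V1: row V0−V2=1.12, i_V1 at 0,2
solve → V1=0.01524+0.007480j, V2=-1.120+0.000j
aux → i_V1=-1.109+0.5863j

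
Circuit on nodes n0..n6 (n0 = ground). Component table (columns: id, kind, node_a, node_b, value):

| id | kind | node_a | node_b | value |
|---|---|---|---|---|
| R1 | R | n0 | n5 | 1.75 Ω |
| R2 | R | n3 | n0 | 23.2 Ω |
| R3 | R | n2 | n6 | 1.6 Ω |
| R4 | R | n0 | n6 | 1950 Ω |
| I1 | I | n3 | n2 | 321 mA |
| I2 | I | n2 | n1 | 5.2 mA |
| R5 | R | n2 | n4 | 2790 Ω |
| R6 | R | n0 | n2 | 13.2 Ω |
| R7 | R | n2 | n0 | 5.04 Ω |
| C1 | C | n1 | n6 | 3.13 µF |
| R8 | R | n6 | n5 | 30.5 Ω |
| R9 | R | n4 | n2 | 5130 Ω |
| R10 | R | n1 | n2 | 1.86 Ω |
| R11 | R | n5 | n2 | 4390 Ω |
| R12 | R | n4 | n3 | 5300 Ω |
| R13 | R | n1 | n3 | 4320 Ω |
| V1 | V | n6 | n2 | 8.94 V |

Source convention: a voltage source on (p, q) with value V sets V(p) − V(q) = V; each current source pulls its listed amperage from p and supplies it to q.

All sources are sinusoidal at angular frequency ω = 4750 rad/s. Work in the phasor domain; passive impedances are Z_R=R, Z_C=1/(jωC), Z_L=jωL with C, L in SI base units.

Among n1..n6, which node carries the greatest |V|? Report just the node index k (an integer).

6

MNA unknowns: 6 node voltages V₁..V_6 plus 1 source current (V1)
R1: Y=0.5714+0.000j on G[0,5]
R2: Y=0.04310+0.000j on G[3,0]
R3: Y=0.6250+0.000j on G[2,6]
R4: Y=0.0005128+0.000j on G[0,6]
I1: z[3]−=0.321, z[2]+=0.321
I2: z[2]−=0.0052, z[1]+=0.0052
R5: Y=0.0003584+0.000j on G[2,4]
R6: Y=0.07576+0.000j on G[0,2]
R7: Y=0.1984+0.000j on G[2,0]
C1: Y=0.000+0.01487j on G[1,6]
R8: Y=0.03279+0.000j on G[6,5]
R9: Y=0.0001949+0.000j on G[4,2]
R10: Y=0.5376+0.000j on G[1,2]
R11: Y=0.0002278+0.000j on G[5,2]
R12: Y=0.0001887+0.000j on G[4,3]
R13: Y=0.0002315+0.000j on G[1,3]
V1: row V6−V2=8.94, i_V1 at 6,2
solve → V1=0.1326+0.2466j, V2=0.1194-0.0001849j, V3=-7.382+0.001312j, V4=-1.788+0.0001958j, V5=0.4915-1.010e-05j, V6=9.059-0.0001849j
aux → i_V1=-5.877-0.1327j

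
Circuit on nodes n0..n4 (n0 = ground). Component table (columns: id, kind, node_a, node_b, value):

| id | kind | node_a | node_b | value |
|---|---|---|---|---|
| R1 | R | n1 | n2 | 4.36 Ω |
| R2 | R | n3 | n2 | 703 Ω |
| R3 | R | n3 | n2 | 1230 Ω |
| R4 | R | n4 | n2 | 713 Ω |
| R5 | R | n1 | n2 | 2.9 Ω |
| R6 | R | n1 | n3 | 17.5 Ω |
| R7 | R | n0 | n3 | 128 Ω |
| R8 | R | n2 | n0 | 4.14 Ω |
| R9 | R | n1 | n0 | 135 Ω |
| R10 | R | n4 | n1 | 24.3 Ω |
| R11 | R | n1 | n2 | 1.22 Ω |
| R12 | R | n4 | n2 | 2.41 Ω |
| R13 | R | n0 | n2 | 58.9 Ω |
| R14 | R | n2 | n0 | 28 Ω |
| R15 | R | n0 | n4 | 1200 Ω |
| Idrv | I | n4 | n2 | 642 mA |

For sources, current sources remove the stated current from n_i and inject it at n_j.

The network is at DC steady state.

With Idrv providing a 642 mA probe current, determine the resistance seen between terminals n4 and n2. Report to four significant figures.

Apply KCL at each of the 4 non-ground nodes and solve the resulting linear system.
Node n1: branches {R1, R5, R6, R9, R10, R11} → V_1 = -0.03429
Node n2: branches {R1, R2, R3, R4, R5, R8, R11, R12, R13, R14, Idrv} → V_2 = 0.005594
Node n3: branches {R2, R3, R6, R7} → V_3 = -0.02898
Node n4: branches {R4, R10, R12, R15, Idrv} → V_4 = -1.399

R_eq = 2.187 Ω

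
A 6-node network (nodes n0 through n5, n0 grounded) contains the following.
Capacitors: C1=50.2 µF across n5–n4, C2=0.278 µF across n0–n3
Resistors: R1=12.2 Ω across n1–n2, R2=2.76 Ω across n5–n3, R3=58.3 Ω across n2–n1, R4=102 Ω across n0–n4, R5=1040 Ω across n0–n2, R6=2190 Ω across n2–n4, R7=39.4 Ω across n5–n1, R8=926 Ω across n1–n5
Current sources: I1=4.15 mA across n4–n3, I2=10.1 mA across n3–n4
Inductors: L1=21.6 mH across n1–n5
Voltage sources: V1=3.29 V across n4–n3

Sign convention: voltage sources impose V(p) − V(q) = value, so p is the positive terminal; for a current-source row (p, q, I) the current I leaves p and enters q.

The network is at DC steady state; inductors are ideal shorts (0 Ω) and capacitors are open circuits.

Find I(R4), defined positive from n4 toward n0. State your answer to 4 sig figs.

Apply KCL at each of the 5 non-ground nodes and solve the resulting linear system.
Node n1: branches {R1, R3, R7, R8, L1} → V_1 = -2.989
Node n2: branches {R1, R3, R5, R6} → V_2 = -2.946
Node n3: branches {R2, I1, C2, I2, V1} → V_3 = -3.001
Node n4: branches {C1, I1, R4, R6, I2, V1} → V_4 = 0.2889
Node n5: branches {C1, R2, R7, R8, L1} → V_5 = -2.989
Source currents: i(L1)=0.004309, i(V1)=0.001641

0.002832 A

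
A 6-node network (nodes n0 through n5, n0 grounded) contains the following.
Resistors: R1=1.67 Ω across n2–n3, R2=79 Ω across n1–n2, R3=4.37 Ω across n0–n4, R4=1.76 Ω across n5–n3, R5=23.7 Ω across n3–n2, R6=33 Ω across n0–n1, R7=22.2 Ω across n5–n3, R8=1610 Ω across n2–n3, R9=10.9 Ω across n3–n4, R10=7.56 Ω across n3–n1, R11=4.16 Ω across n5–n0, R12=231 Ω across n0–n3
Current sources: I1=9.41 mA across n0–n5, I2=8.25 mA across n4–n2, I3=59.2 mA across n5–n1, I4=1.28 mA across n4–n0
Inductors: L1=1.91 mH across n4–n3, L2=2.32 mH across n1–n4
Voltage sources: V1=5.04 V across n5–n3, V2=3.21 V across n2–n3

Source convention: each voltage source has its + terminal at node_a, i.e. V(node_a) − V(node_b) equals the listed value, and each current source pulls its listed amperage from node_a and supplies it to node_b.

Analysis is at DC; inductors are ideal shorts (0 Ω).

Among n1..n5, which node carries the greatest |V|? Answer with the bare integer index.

5

Apply KCL at each of the 5 non-ground nodes and solve the resulting linear system.
Node n1: branches {R2, R6, R10, I3, L2} → V_1 = -2.388
Node n2: branches {R1, R2, R5, R8, I2, V2} → V_2 = 0.8216
Node n3: branches {R1, R4, R5, R7, L1, R8, R9, R10, R12, V1, V2} → V_3 = -2.388
Node n4: branches {R3, L1, I2, R9, L2, I4} → V_4 = -2.388
Node n5: branches {I1, R4, R7, I3, R11, V1} → V_5 = 2.652
Source currents: i(L1)=0.7092, i(L2)=0.1722, i(V1)=-3.778, i(V2)=-2.092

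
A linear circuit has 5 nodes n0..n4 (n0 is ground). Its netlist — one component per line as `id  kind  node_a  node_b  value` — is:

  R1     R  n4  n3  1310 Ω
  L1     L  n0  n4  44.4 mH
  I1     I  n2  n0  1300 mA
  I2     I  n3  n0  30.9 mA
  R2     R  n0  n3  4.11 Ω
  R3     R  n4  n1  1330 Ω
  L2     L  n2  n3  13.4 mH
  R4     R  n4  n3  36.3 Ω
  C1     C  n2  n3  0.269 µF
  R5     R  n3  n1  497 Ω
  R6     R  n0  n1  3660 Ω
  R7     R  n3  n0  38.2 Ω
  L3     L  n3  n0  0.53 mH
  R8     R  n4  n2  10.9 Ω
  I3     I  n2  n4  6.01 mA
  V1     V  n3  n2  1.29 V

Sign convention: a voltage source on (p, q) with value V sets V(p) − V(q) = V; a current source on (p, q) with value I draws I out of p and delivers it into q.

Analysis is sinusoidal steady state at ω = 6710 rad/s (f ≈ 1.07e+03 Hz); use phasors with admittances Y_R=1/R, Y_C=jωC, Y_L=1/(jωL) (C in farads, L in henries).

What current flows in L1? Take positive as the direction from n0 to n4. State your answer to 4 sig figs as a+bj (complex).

0.008577-0.01070j A

MNA unknowns: 4 node voltages V₁..V_4 plus 1 source current (V1)
R1: Y=0.0007634+0.000j on G[4,3]
L1: Y=0.000-0.003357j on G[0,4]
I1: z[2]−=1.3, z[0]+=1.3
I2: z[3]−=0.0309, z[0]+=0.0309
R2: Y=0.2433+0.000j on G[0,3]
R3: Y=0.0007519+0.000j on G[4,1]
L2: Y=0.000-0.01112j on G[2,3]
R4: Y=0.02755+0.000j on G[4,3]
C1: Y=0.000+0.001805j on G[2,3]
R5: Y=0.002012+0.000j on G[3,1]
R6: Y=0.0002732+0.000j on G[0,1]
R7: Y=0.02618+0.000j on G[3,0]
L3: Y=0.000-0.2812j on G[3,0]
R8: Y=0.09174+0.000j on G[4,2]
I3: z[2]−=0.00601, z[4]+=0.00601
V1: row V3−V2=1.29, i_V1 at 3,2
solve → V1=-2.332-2.268j, V2=-3.619-2.468j, V3=-2.329-2.468j, V4=-3.188-2.555j
aux → i_V1=1.266+0.02003j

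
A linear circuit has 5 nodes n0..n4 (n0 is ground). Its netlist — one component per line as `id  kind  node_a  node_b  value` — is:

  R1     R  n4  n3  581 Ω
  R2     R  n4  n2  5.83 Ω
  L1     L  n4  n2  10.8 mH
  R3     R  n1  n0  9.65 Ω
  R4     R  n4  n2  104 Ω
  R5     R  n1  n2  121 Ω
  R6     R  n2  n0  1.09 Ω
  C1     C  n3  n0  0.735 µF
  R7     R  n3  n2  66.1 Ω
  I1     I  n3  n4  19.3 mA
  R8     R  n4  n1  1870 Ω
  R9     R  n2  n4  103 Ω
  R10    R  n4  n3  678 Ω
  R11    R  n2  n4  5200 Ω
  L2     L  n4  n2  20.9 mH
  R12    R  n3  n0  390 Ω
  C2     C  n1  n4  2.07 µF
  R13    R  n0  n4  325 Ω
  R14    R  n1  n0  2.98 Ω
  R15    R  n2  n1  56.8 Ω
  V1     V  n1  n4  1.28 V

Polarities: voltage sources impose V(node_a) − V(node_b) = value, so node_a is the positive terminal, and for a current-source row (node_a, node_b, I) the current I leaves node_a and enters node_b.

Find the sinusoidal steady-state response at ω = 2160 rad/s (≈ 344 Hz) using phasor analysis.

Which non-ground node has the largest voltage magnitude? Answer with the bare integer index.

3

Apply KCL at each of the 4 non-ground nodes and solve the resulting linear system.
Node n1: branches {R3, R5, R8, C2, R14, R15, V1} → V_1 = 0.3598-0.06304j
Node n2: branches {R2, L1, R4, R5, R6, R7, R9, R11, L2, R15} → V_2 = -0.1657+0.03214j
Node n3: branches {R1, C1, R7, I1, R10, R12} → V_3 = -1.177+0.1031j
Node n4: branches {R1, R2, L1, R4, I1, R8, R9, R10, R11, L2, C2, R13, V1} → V_4 = -0.9202-0.06304j
Source currents: i(V1)=-0.1723+0.02442j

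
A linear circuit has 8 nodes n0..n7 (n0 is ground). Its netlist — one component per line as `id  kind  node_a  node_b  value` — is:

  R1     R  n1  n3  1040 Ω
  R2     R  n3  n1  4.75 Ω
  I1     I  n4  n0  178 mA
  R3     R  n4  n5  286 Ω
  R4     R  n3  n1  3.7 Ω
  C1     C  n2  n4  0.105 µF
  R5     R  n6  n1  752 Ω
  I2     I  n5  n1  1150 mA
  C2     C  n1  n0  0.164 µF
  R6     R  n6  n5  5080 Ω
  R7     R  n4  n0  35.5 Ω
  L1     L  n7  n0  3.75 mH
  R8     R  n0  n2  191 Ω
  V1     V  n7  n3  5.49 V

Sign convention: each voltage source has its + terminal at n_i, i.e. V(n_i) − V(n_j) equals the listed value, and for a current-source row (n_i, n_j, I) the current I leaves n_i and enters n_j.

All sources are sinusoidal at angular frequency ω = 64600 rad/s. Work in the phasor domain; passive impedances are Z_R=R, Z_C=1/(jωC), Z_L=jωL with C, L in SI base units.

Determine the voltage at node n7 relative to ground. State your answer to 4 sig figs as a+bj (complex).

15.67-168.1j V

Element admittances at ω=64600 rad/s:
  Y(R1) = 0.0009615+0.000j S between n1,n3
  Y(R2) = 0.2105+0.000j S between n3,n1
  I1: injects 0.178 A into n0 (from n4)
  Y(R3) = 0.003497+0.000j S between n4,n5
  Y(R4) = 0.2703+0.000j S between n3,n1
  Y(C1) = 0.000+0.006783j S between n2,n4
  Y(R5) = 0.001330+0.000j S between n6,n1
  I2: injects 1.15 A into n1 (from n5)
  Y(C2) = 0.000+0.01059j S between n1,n0
  Y(R6) = 0.0001969+0.000j S between n6,n5
  Y(R7) = 0.02817+0.000j S between n4,n0
  Y(L1) = 0.000-0.004128j S between n7,n0
  Y(R8) = 0.005236+0.000j S between n0,n2
  V1: constraint V(n7)−V(n3) = 5.49
Assemble and solve the 8×8 MNA system:
  V(n1)=8.735-168.2j  V(n2)=-26.24-17.92j  V(n3)=10.18-168.1j  V(n4)=-40.07+2.341j  V(n5)=-351.3-5.632j  V(n6)=-37.69-147.2j  V(n7)=15.67-168.1j
  i(V1)=0.6938+0.06467j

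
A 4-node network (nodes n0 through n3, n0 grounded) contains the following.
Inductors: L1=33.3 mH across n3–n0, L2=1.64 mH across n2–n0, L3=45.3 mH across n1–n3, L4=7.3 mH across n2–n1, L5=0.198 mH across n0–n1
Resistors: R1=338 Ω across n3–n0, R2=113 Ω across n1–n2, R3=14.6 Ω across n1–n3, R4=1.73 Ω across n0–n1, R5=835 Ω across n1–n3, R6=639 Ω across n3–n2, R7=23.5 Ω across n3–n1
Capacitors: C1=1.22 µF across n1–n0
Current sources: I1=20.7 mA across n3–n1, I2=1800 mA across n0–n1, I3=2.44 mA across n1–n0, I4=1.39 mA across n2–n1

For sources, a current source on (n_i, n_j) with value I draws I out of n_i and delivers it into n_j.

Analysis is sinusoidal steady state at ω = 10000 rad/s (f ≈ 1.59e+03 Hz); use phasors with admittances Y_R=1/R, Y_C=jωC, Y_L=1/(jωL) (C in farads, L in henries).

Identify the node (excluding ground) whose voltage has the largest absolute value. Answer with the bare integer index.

Apply KCL at each of the 3 non-ground nodes and solve the resulting linear system.
Node n1: branches {C1, I1, R2, I2, R3, R4, L3, I3, R5, L4, L5, R7, I4} → V_1 = 1.754+1.514j
Node n2: branches {R2, L2, R6, L4, I4} → V_2 = 0.1770+0.4731j
Node n3: branches {L1, R1, I1, R3, L3, R5, R6, R7} → V_3 = 1.473+1.494j

1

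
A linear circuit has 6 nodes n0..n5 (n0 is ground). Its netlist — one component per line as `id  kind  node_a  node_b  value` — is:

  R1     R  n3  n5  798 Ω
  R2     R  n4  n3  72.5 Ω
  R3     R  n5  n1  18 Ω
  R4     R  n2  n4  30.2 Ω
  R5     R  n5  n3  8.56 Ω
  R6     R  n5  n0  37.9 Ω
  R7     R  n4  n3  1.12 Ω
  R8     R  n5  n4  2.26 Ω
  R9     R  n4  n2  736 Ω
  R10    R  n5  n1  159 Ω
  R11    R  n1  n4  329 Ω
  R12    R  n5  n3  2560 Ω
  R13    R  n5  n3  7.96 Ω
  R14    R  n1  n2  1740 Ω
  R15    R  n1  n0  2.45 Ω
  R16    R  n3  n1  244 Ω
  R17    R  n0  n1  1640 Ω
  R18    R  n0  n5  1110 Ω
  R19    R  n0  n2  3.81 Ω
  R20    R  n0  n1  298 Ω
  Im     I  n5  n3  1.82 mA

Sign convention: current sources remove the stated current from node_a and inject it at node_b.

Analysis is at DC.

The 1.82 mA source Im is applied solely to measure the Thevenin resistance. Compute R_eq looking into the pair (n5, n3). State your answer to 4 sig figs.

Apply KCL at each of the 5 non-ground nodes and solve the resulting linear system.
Node n1: branches {R3, R10, R11, R14, R15, R16, R17, R20} → V_1 = -6.021e-05
Node n2: branches {R4, R9, R14, R19} → V_2 = 0.0001686
Node n3: branches {R1, R2, R5, R7, R12, R13, R16, Im} → V_3 = 0.002568
Node n4: branches {R2, R4, R7, R8, R9, R11} → V_4 = 0.001456
Node n5: branches {R1, R3, R5, R6, R8, R10, R12, R13, R18, Im} → V_5 = -0.0007123

R_eq = 1.803 Ω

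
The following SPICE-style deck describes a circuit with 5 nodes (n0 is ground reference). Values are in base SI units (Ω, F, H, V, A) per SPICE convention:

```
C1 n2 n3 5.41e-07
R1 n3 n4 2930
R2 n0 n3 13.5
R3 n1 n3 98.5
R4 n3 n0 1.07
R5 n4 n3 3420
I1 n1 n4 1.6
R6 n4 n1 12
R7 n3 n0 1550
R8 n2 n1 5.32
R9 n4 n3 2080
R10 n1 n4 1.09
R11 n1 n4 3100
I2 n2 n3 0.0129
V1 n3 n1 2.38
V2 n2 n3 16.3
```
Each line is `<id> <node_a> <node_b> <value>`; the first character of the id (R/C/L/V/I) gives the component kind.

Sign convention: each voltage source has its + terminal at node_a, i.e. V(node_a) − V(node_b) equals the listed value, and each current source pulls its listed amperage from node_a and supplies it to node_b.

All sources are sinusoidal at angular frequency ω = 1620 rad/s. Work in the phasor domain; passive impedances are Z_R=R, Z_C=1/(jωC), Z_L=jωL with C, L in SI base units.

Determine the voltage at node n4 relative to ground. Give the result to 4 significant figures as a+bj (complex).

-0.7809+0.000j V

Element admittances at ω=1620 rad/s:
  Y(C1) = 0.000+0.0008764j S between n2,n3
  Y(R1) = 0.0003413+0.000j S between n3,n4
  Y(R2) = 0.07407+0.000j S between n0,n3
  Y(R3) = 0.01015+0.000j S between n1,n3
  Y(R4) = 0.9346+0.000j S between n3,n0
  Y(R5) = 0.0002924+0.000j S between n4,n3
  I1: injects 1.6 A into n4 (from n1)
  Y(R6) = 0.08333+0.000j S between n4,n1
  Y(R7) = 0.0006452+0.000j S between n3,n0
  Y(R8) = 0.1880+0.000j S between n2,n1
  Y(R9) = 0.0004808+0.000j S between n4,n3
  Y(R10) = 0.9174+0.000j S between n1,n4
  Y(R11) = 0.0003226+0.000j S between n1,n4
  I2: injects 0.0129 A into n3 (from n2)
  V1: constraint V(n3)−V(n1) = 2.38
  V2: constraint V(n2)−V(n3) = 16.3
Assemble and solve the 6×6 MNA system:
  V(n1)=-2.380+0.000j  V(n2)=16.30+0.000j  V(n3)=0.000+0.000j  V(n4)=-0.7809+0.000j
  i(V1)=-3.536+0.000j  i(V2)=-3.524-0.01429j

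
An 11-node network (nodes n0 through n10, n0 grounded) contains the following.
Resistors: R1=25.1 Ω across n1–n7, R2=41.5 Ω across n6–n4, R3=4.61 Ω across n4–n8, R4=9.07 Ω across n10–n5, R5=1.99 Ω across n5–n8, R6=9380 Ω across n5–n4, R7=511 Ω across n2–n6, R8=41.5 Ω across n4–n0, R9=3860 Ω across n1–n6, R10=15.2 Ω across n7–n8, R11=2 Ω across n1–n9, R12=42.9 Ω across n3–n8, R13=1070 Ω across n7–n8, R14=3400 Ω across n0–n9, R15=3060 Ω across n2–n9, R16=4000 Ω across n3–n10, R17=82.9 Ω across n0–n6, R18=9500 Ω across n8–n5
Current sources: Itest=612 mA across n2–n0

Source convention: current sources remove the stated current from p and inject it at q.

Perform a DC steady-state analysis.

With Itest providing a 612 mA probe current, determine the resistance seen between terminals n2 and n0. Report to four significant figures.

Element admittances at DC:
  Y(R1) = 0.03984 S between n1,n7
  Y(R2) = 0.02410 S between n6,n4
  Y(R3) = 0.2169 S between n4,n8
  Y(R4) = 0.1103 S between n10,n5
  Y(R5) = 0.5025 S between n5,n8
  Y(R6) = 0.0001066 S between n5,n4
  Y(R7) = 0.001957 S between n2,n6
  Y(R8) = 0.02410 S between n4,n0
  Y(R9) = 0.0002591 S between n1,n6
  Y(R10) = 0.06579 S between n7,n8
  Y(R11) = 0.5000 S between n1,n9
  Y(R12) = 0.02331 S between n3,n8
  Y(R13) = 0.0009346 S between n7,n8
  Y(R14) = 0.0002941 S between n0,n9
  Y(R15) = 0.0003268 S between n2,n9
  Y(R16) = 0.0002500 S between n3,n10
  Y(R17) = 0.01206 S between n0,n6
  Y(R18) = 0.0001053 S between n8,n5
  Itest: injects 0.612 A into n0 (from n2)
Assemble and solve the 10×10 MNA system:
  V(n1)=-17.30  V(n2)=-290.5  V(n3)=-13.87  V(n4)=-13.47  V(n5)=-13.87  V(n6)=-23.39  V(n7)=-15.15  V(n8)=-13.87  V(n9)=-17.47  V(n10)=-13.87

R_eq = 474.7 Ω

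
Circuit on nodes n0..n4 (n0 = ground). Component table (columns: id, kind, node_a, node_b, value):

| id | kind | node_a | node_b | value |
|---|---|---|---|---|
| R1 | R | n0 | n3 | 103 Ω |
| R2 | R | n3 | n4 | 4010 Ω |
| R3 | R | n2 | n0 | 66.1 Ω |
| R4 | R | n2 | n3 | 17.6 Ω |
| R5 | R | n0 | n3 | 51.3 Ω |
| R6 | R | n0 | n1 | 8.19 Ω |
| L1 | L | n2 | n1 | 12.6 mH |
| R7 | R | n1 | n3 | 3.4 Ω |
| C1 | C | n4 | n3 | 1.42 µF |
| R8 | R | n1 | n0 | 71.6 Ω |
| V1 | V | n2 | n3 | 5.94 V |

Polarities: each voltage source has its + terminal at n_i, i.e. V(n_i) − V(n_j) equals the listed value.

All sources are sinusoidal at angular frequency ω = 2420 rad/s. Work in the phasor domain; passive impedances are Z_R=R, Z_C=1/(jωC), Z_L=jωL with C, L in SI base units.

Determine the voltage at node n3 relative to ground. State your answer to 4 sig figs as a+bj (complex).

-0.6971+0.4287j V

Apply KCL at each of the 4 non-ground nodes and solve the resulting linear system.
Node n1: branches {R6, L1, R7, R8} → V_1 = -0.4333-0.1397j
Node n2: branches {R3, R4, L1, V1} → V_2 = 5.243+0.4287j
Node n3: branches {R1, R2, R4, R5, R7, C1, V1} → V_3 = -0.6971+0.4287j
Node n4: branches {R2, C1} → V_4 = -0.6971+0.4287j
Source currents: i(V1)=-0.4355+0.1797j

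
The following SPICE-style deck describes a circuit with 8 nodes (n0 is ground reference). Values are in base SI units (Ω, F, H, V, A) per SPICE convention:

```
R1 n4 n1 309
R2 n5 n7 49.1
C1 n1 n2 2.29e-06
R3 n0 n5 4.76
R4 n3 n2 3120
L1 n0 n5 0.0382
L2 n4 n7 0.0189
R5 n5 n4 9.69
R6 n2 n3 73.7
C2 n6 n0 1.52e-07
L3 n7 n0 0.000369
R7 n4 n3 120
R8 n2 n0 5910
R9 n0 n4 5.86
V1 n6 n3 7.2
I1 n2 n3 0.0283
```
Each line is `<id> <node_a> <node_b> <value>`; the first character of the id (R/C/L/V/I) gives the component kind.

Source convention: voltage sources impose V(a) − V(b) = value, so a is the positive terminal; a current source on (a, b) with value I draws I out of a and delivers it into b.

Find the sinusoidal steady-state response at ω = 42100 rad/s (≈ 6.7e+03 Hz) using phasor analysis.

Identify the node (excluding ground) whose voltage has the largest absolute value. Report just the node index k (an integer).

6

Element admittances at ω=42100 rad/s:
  Y(R1) = 0.003236+0.000j S between n4,n1
  Y(R2) = 0.02037+0.000j S between n5,n7
  Y(C1) = 0.000+0.09641j S between n1,n2
  Y(R3) = 0.2101+0.000j S between n0,n5
  Y(R4) = 0.0003205+0.000j S between n3,n2
  Y(L1) = 0.000-0.0006218j S between n0,n5
  Y(L2) = 0.000-0.001257j S between n4,n7
  Y(R5) = 0.1032+0.000j S between n5,n4
  Y(R6) = 0.01357+0.000j S between n2,n3
  Y(C2) = 0.000+0.006399j S between n6,n0
  Y(L3) = 0.000-0.06437j S between n7,n0
  Y(R7) = 0.008333+0.000j S between n4,n3
  Y(R8) = 0.0001692+0.000j S between n2,n0
  Y(R9) = 0.1706+0.000j S between n0,n4
  V1: constraint V(n6)−V(n3) = 7.2
  I1: injects 0.0283 A into n3 (from n2)
Assemble and solve the 8×8 MNA system:
  V(n1)=-2.833-2.821j  V(n2)=-2.922-2.729j  V(n3)=-1.560-3.385j  V(n4)=-0.08654-0.1481j  V(n5)=-0.02615-0.04670j  V(n6)=5.640-3.385j  V(n7)=0.008607-0.01362j
  i(V1)=-0.02166-0.03609j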